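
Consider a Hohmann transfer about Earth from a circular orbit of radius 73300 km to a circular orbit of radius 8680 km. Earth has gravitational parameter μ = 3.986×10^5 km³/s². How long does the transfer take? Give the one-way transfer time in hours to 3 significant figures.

Semi-major axis of the transfer orbit: a_t = (73300 + 8680)/2 = 40990 km.
By Kepler's third law the transfer-orbit period is T = 2π√(a_t³/μ), so t = T/2 = 41300 s.
Converting: 41300 s ÷ 3600 s/hour = 11.5 hours.

t = 11.5 hours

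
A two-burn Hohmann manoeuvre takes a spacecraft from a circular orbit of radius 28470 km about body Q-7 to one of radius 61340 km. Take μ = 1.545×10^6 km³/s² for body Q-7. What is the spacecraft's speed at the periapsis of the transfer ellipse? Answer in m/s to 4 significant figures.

Transfer-ellipse semi-major axis a_t = (r₁ + r₂)/2 = (28470 + 61340)/2 = 44905 km.
The periapsis of the transfer ellipse is at r = 28470 km.
From the vis-viva equation, v = √[μ(2/r − 1/a_t)] = 8.610 km/s.

v = 8610 m/s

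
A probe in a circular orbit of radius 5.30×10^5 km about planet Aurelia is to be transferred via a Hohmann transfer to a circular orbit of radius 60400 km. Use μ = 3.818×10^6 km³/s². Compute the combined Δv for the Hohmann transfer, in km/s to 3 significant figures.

Transfer-ellipse semi-major axis a_t = (r₁ + r₂)/2 = (5.300×10^5 + 60400)/2 = 2.952×10^5 km.
At r₁ the circular-orbit speed is v₁ = √(μ/r₁) = 2.684 km/s.
On the transfer ellipse at r₁, v² = μ(2/r − 1/a) gives v_a = √[μ(2/r₁ − 1/a_t)] = 1.214 km/s.
First burn Δv₁ = |v_a − v₁| = 1.470 km/s.
Circular speed at r₂: v₂ = √(μ/r₂) = 7.95059 km/s.
Transfer-orbit speed at r₂: v_p = √[μ(2/r₂ − 1/a_t)] = 10.6532 km/s.
Second burn Δv₂ = |v₂ − v_p| = 2.703 km/s.
Δv = Δv₁ + Δv₂ = 1.470 + 2.703 = 4.173 km/s.

Δv = 4.17 km/s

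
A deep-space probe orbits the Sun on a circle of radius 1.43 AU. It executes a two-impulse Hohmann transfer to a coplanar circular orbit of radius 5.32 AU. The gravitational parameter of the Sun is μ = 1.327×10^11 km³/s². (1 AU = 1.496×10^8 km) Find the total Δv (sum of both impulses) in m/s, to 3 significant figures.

Δv = 10900 m/s

In km: r₁ = 1.43 × 1.496×10^8 = 2.13928×10^8 km; r₂ = 5.32 × 1.496×10^8 = 7.95872×10^8 km.
Transfer-ellipse semi-major axis a_t = (r₁ + r₂)/2 = (2.13928×10^8 + 7.95872×10^8)/2 = 5.049×10^8 km.
Circular speed at r₁: v₁ = √(μ/r₁) = √(1.327×10^11/2.13928×10^8) = 24.9059 km/s.
Transfer-orbit speed at r₁ (vis-viva): v_p = √[μ(2/r₁ − 1/a_t)] = 31.2695 km/s.
First burn Δv₁ = |v_p − v₁| = 6.364 km/s.
Circular speed at r₂: v₂ = √(μ/r₂) = 12.9126 km/s.
Transfer-orbit speed at r₂: v_a = √[μ(2/r₂ − 1/a_t)] = 8.40514 km/s.
Second burn Δv₂ = |v₂ − v_a| = 4.507 km/s.
Total Δv = Δv₁ + Δv₂ = 10.87 km/s.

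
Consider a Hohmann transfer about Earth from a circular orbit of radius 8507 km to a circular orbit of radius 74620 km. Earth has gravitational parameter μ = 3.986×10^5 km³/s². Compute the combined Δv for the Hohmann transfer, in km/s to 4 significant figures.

The Hohmann ellipse has a_t = (r₁ + r₂)/2 = 41563.5 km.
Circular speed at r₁: v₁ = √(μ/r₁) = √(3.986×10^5/8507) = 6.8451 km/s.
On the transfer ellipse at r₁, vis-viva equation gives v_p = √[μ(2/r₁ − 1/a_t)] = 9.1717 km/s.
First burn Δv₁ = |v_p − v₁| = 2.3266 km/s.
Circular speed at r₂: v₂ = √(μ/r₂) = 2.3112 km/s.
Transfer-orbit speed at r₂: v_a = √[μ(2/r₂ − 1/a_t)] = 1.0456 km/s.
Second burn Δv₂ = |v₂ − v_a| = 1.2656 km/s.
Total Δv = Δv₁ + Δv₂ = 3.592 km/s.

Δv = 3.592 km/s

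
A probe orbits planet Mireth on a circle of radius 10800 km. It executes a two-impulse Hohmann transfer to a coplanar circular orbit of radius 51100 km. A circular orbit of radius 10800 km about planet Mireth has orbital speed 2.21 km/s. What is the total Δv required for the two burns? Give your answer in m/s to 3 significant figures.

Δv = 1050 m/s

From the circular-orbit relation v² = μ/r at r = 10800 km: μ = v²r = (2.21)² × 10800 = 52748.3 km³/s².
Semi-major axis of the transfer orbit: a_t = (10800 + 51100)/2 = 30950 km.
Circular speed at r₁: v₁ = √(μ/r₁) = √(52748.3/10800) = 2.2100 km/s.
On the transfer ellipse at r₁, v² = μ(2/r − 1/a) gives v_p = √[μ(2/r₁ − 1/a_t)] = 2.8397 km/s.
First burn Δv₁ = |v_p − v₁| = 0.62970 km/s.
At r₂, v₂ = √(μ/r₂) = 1.0160 km/s.
Transfer-orbit speed at r₂: v_a = √[μ(2/r₂ − 1/a_t)] = 0.60017 km/s.
Second burn Δv₂ = |v₂ − v_a| = 0.41583 km/s.
Δv = Δv₁ + Δv₂ = 0.62970 + 0.41583 = 1.046 km/s.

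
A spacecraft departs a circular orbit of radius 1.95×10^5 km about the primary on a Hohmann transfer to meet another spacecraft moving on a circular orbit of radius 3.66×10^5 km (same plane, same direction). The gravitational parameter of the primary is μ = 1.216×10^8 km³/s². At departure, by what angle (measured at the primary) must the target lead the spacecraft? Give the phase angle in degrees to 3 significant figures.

Transfer-ellipse semi-major axis a_t = (r₁ + r₂)/2 = (1.950×10^5 + 3.660×10^5)/2 = 2.805×10^5 km.
Transfer time t = π√(a_t³/μ) = 42320 s.
Target angular speed ω₂ = √(μ/r₂³) = 4.980×10^-5 rad/s.
Angle swept by the target during transfer: ω₂·t = 2.108 rad = 120.8°.
The spacecraft traverses 180° on the transfer ellipse, so the target must lead by 180° − 120.8° = 59.2°.

φ = 59.2°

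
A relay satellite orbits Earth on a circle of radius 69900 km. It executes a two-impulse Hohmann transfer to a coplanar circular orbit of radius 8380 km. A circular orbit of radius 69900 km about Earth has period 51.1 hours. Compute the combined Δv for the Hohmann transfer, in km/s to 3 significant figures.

From Kepler's third law T² = 4π²r³/μ at r = 69900 km, T = 51.1 hours = 51.1 × 3600 s = 1.8396×10^5 s: μ = 4π²r³/T² = 3.98423×10^5 km³/s².
Transfer-ellipse semi-major axis a_t = (r₁ + r₂)/2 = (69900 + 8380)/2 = 39140 km.
At r₁ the circular-orbit speed is v₁ = √(μ/r₁) = 2.3874 km/s.
On the transfer ellipse at r₁, vis-viva gives v_a = √[μ(2/r₁ − 1/a_t)] = 1.1047 km/s.
First burn Δv₁ = |v_a − v₁| = 1.283 km/s.
Circular speed at r₂: v₂ = √(μ/r₂) = 6.8953 km/s.
Transfer-orbit speed at r₂: v_p = √[μ(2/r₂ − 1/a_t)] = 9.2146 km/s.
Second burn Δv₂ = |v₂ − v_p| = 2.319 km/s.
Δv = Δv₁ + Δv₂ = 1.283 + 2.319 = 3.602 km/s.

Δv = 3.60 km/s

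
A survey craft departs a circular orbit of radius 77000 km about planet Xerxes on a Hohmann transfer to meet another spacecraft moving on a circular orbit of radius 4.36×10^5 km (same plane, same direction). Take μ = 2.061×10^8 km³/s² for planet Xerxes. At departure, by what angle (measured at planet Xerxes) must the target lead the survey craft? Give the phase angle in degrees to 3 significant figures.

φ = 98.8°

Transfer-ellipse semi-major axis a_t = (r₁ + r₂)/2 = (77000 + 4.360×10^5)/2 = 2.565×10^5 km.
The half-period of the transfer ellipse is t = π√(a_t³/μ) = 28428 s.
The target's mean motion on its circular orbit is ω₂ = √(μ/r₂³) = 4.9867×10^-5 rad/s.
Angle swept by the target during transfer: ω₂·t = 1.4176 rad = 81.22°.
Arrival is 180° from departure on the ellipse, so φ = 180° − 81.22° = 98.8°.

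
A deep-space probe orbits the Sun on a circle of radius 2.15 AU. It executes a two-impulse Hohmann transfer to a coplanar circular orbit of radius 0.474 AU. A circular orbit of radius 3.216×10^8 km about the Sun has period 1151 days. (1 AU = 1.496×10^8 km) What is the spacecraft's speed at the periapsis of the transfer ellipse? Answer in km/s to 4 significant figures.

v = 55.39 km/s

From Kepler's third law T² = 4π²r³/μ at r = 3.216×10^8 km, T = 1151 days = 1151 × 86400 s = 9.94464×10^7 s: μ = 4π²r³/T² = 1.32779×10^11 km³/s².
In km: r₁ = 2.15 × 1.496×10^8 = 3.2164×10^8 km; r₂ = 0.474 × 1.496×10^8 = 7.09104×10^7 km.
Semi-major axis of the transfer orbit: a_t = (3.2164×10^8 + 7.09104×10^7)/2 = 1.962752×10^8 km.
At periapsis, r = 7.09104×10^7 km.
Applying v² = μ(2/r − 1/a_t): v = 55.39 km/s.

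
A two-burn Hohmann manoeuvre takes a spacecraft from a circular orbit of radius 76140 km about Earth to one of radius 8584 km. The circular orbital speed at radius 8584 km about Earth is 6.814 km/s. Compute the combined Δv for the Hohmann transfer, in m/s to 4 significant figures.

From the circular-orbit relation v² = μ/r at r = 8584 km: μ = v²r = (6.814)² × 8584 = 3.98560×10^5 km³/s².
The Hohmann ellipse has a_t = (r₁ + r₂)/2 = 42362 km.
At r₁ the circular-orbit speed is v₁ = √(μ/r₁) = 2.288 km/s.
Transfer-orbit speed at r₁ (vis-viva equation): v_a = √[μ(2/r₁ − 1/a_t)] = 1.030 km/s.
First burn Δv₁ = |v_a − v₁| = 1.258 km/s.
At r₂, v₂ = √(μ/r₂) = 6.814 km/s.
Transfer-orbit speed at r₂: v_p = √[μ(2/r₂ − 1/a_t)] = 9.135 km/s.
Second burn Δv₂ = |v₂ − v_p| = 2.321 km/s.
Total Δv = Δv₁ + Δv₂ = 3.579 km/s.

Δv = 3579 m/s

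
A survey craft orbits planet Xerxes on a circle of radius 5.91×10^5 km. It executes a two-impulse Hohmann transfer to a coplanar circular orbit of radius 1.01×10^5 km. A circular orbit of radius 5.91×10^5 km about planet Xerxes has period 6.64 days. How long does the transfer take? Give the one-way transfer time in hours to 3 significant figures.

t = 35.7 hours

From Kepler's third law T² = 4π²r³/μ at r = 5.91×10^5 km, T = 6.64 days = 6.64 × 86400 s = 5.73696×10^5 s: μ = 4π²r³/T² = 2.47605×10^7 km³/s².
Semi-major axis of the transfer orbit: a_t = (5.910×10^5 + 1.010×10^5)/2 = 3.460×10^5 km.
By Kepler's third law the transfer-orbit period is T = 2π√(a_t³/μ), so t = T/2 = 1.285×10^5 s.
Converting: 1.285×10^5 s ÷ 3600 s/hour = 35.7 hours.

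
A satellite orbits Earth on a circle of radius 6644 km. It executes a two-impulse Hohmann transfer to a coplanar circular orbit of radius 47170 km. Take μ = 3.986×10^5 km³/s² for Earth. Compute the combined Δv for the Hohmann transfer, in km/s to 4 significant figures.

Transfer-ellipse semi-major axis a_t = (r₁ + r₂)/2 = (6644 + 47170)/2 = 26907 km.
At r₁ the circular-orbit speed is v₁ = √(μ/r₁) = 7.74558 km/s.
Transfer-orbit speed at r₁ (vis-viva equation): v_p = √[μ(2/r₁ − 1/a_t)] = 10.2554 km/s.
First burn Δv₁ = |v_p − v₁| = 2.510 km/s.
At r₂, v₂ = √(μ/r₂) = 2.907 km/s.
Transfer-orbit speed at r₂: v_a = √[μ(2/r₂ − 1/a_t)] = 1.445 km/s.
Second burn Δv₂ = |v₂ − v_a| = 1.462 km/s.
Total Δv = Δv₁ + Δv₂ = 3.972 km/s.

Δv = 3.972 km/s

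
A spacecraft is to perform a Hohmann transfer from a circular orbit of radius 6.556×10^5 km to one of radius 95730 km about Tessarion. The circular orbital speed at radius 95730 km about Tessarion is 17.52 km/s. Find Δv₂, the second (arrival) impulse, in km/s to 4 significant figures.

Δv₂ = 5.625 km/s

From the circular-orbit relation v² = μ/r at r = 95730 km: μ = v²r = (17.52)² × 95730 = 2.93844×10^7 km³/s².
Semi-major axis of the transfer orbit: a_t = (6.556×10^5 + 95730)/2 = 3.75665×10^5 km.
Circular speed at r = 95730 km: v_c = √(μ/r) = 17.520 km/s.
Vis-viva on the transfer ellipse at r = 95730 km gives v_t = √[μ(2/r − 1/a_t)] = 23.145 km/s.
Δv₂ = |v_t − v_c| = |23.145 − 17.520| = 5.625 km/s.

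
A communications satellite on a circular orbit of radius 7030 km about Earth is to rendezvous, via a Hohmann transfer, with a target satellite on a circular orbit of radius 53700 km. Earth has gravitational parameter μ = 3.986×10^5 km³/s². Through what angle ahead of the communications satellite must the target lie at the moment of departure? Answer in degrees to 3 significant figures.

φ = 103°

Semi-major axis of the transfer orbit: a_t = (7030 + 53700)/2 = 30365 km.
Transfer time t = π√(a_t³/μ) = 26329 s.
The target's mean motion on its circular orbit is ω₂ = √(μ/r₂³) = 5.0735×10^-5 rad/s.
Angle swept by the target during transfer: ω₂·t = 1.3358 rad = 76.54°.
Arrival is 180° from departure on the ellipse, so φ = 180° − 76.54° = 103°.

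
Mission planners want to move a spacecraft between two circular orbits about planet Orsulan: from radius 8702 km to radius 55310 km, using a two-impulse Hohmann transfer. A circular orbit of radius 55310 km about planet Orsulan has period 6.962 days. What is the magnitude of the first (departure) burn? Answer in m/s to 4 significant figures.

Δv₁ = 458.2 m/s

From Kepler's third law T² = 4π²r³/μ at r = 55310 km, T = 6.962 days = 6.962 × 86400 s = 6.015168×10^5 s: μ = 4π²r³/T² = 18461.8 km³/s².
The Hohmann ellipse has a_t = (r₁ + r₂)/2 = 32006 km.
On the circular orbit at r = 8702 km, v_c = √(μ/r) = 1.4566 km/s.
Vis-viva on the transfer ellipse at r = 8702 km gives v_t = √[μ(2/r − 1/a_t)] = 1.9148 km/s.
Δv₁ = |v_t − v_c| = |1.9148 − 1.4566| = 0.4582 km/s.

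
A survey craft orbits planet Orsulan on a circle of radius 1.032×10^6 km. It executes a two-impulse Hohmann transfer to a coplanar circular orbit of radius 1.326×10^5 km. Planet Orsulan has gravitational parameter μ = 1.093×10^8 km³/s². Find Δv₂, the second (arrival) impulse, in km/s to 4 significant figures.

Δv₂ = 9.511 km/s

The Hohmann ellipse has a_t = (r₁ + r₂)/2 = 5.823×10^5 km.
On the circular orbit at r = 1.326×10^5 km, v_c = √(μ/r) = 28.710 km/s.
Transfer-orbit speed at the same r (vis-viva, a = a_t): v_t = √[μ(2/r − 1/a_t)] = 38.221 km/s.
Δv₂ = |v_t − v_c| = |38.221 − 28.710| = 9.511 km/s.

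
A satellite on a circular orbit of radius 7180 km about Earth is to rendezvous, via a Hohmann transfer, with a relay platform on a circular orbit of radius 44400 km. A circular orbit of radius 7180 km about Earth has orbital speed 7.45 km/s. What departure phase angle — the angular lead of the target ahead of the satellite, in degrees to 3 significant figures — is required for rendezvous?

φ = 100°

From the circular-orbit relation v² = μ/r at r = 7180 km: μ = v²r = (7.45)² × 7180 = 3.98508×10^5 km³/s².
Transfer-ellipse semi-major axis a_t = (r₁ + r₂)/2 = (7180 + 44400)/2 = 25790 km.
Transfer time t = π√(a_t³/μ) = 20610 s.
The target's mean motion on its circular orbit is ω₂ = √(μ/r₂³) = 6.748×10^-5 rad/s.
Angle swept by the target during transfer: ω₂·t = 1.39076 rad = 79.68°.
Arrival is 180° from departure on the ellipse, so φ = 180° − 79.68° = 100°.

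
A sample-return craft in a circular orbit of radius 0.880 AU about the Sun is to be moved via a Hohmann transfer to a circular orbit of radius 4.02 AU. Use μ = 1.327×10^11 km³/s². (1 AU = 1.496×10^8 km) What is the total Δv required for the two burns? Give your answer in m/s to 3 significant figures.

In km: r₁ = 0.880 × 1.496×10^8 = 1.31648×10^8 km; r₂ = 4.02 × 1.496×10^8 = 6.01392×10^8 km.
Semi-major axis of the transfer orbit: a_t = (1.31648×10^8 + 6.01392×10^8)/2 = 3.6652×10^8 km.
Circular speed at r₁: v₁ = √(μ/r₁) = √(1.327×10^11/1.31648×10^8) = 31.75 km/s.
On the transfer ellipse at r₁, vis-viva equation gives v_p = √[μ(2/r₁ − 1/a_t)] = 40.67 km/s.
First burn Δv₁ = |v_p − v₁| = 8.920 km/s.
Circular speed at r₂: v₂ = √(μ/r₂) = 14.8545 km/s.
Transfer-orbit speed at r₂: v_a = √[μ(2/r₂ − 1/a_t)] = 8.90256 km/s.
Second burn Δv₂ = |v₂ − v_a| = 5.952 km/s.
Δv = Δv₁ + Δv₂ = 8.920 + 5.952 = 14.87 km/s.

Δv = 14900 m/s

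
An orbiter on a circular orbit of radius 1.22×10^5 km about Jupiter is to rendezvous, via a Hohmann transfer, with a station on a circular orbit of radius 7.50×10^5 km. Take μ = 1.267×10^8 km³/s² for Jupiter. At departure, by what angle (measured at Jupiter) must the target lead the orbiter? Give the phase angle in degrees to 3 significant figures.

Semi-major axis of the transfer orbit: a_t = (1.220×10^5 + 7.500×10^5)/2 = 4.360×10^5 km.
Transfer time t = π√(a_t³/μ) = 80350 s.
The target's mean motion on its circular orbit is ω₂ = √(μ/r₂³) = 1.733×10^-5 rad/s.
Angle swept by the target during transfer: ω₂·t = 1.3925 rad = 79.78°.
The orbiter traverses 180° on the transfer ellipse, so the target must lead by 180° − 79.78° = 100°.

φ = 100°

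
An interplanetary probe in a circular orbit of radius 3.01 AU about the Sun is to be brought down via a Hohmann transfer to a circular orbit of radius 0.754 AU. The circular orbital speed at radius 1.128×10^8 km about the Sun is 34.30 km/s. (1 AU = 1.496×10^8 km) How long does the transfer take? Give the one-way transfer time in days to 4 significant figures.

t = 471.5 days

From the circular-orbit relation v² = μ/r at r = 1.128×10^8 km: μ = v²r = (34.30)² × 1.128×10^8 = 1.32708×10^11 km³/s².
In km: r₁ = 3.01 × 1.496×10^8 = 4.50296×10^8 km; r₂ = 0.754 × 1.496×10^8 = 1.127984×10^8 km.
The Hohmann ellipse has a_t = (r₁ + r₂)/2 = 2.815472×10^8 km.
By Kepler's third law the transfer-orbit period is T = 2π√(a_t³/μ), so t = T/2 = 4.074×10^7 s.
Converting: 4.074×10^7 s ÷ 86400 s/day = 471.5 days.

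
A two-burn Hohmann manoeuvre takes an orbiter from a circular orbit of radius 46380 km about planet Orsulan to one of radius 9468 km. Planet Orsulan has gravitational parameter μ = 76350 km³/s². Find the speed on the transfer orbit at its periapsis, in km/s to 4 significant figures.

Semi-major axis of the transfer orbit: a_t = (46380 + 9468)/2 = 27924 km.
The periapsis of the transfer ellipse is at r = 9468 km.
Applying v² = μ(2/r − 1/a_t): v = 3.660 km/s.

v = 3.660 km/s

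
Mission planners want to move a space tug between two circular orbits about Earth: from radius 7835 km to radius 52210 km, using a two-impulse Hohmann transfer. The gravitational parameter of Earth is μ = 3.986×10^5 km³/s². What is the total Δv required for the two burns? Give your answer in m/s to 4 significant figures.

Δv = 3625 m/s

Semi-major axis of the transfer orbit: a_t = (7835 + 52210)/2 = 30022.5 km.
Circular speed at r₁: v₁ = √(μ/r₁) = √(3.986×10^5/7835) = 7.133 km/s.
Transfer-orbit speed at r₁ (vis-viva): v_p = √[μ(2/r₁ − 1/a_t)] = 9.406 km/s.
First burn Δv₁ = |v_p − v₁| = 2.273 km/s.
At r₂, v₂ = √(μ/r₂) = 2.7631 km/s.
Transfer-orbit speed at r₂: v_a = √[μ(2/r₂ − 1/a_t)] = 1.4115 km/s.
Second burn Δv₂ = |v₂ − v_a| = 1.352 km/s.
Total Δv = Δv₁ + Δv₂ = 3.625 km/s.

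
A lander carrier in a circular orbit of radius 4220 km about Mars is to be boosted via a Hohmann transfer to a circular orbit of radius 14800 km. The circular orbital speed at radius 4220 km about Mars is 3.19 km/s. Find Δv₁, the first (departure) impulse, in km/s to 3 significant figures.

From the circular-orbit relation v² = μ/r at r = 4220 km: μ = v²r = (3.19)² × 4220 = 42943.1 km³/s².
The Hohmann ellipse has a_t = (r₁ + r₂)/2 = 9510 km.
On the circular orbit at r = 4220 km, v_c = √(μ/r) = 3.1900 km/s.
Transfer-orbit speed at the same r (vis-viva, a = a_t): v_t = √[μ(2/r − 1/a_t)] = 3.9795 km/s.
Δv₁ = |v_t − v_c| = |3.9795 − 3.1900| = 0.7895 km/s.

Δv₁ = 0.790 km/s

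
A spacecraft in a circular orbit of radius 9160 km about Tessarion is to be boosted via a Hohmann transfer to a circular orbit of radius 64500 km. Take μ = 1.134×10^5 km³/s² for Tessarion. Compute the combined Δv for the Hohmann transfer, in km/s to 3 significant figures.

Δv = 1.80 km/s

The Hohmann ellipse has a_t = (r₁ + r₂)/2 = 36830 km.
At r₁ the circular-orbit speed is v₁ = √(μ/r₁) = 3.5185 km/s.
On the transfer ellipse at r₁, vis-viva gives v_p = √[μ(2/r₁ − 1/a_t)] = 4.6563 km/s.
First burn Δv₁ = |v_p − v₁| = 1.1378 km/s.
At r₂, v₂ = √(μ/r₂) = 1.32595 km/s.
Transfer-orbit speed at r₂: v_a = √[μ(2/r₂ − 1/a_t)] = 0.661262 km/s.
Second burn Δv₂ = |v₂ − v_a| = 0.66469 km/s.
Total Δv = Δv₁ + Δv₂ = 1.802 km/s.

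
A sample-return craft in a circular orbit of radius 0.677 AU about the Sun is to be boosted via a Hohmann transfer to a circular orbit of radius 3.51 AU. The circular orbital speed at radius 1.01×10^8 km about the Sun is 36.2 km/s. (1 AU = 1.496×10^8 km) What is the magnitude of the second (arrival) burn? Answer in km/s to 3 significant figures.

Δv₂ = 6.85 km/s

From the circular-orbit relation v² = μ/r at r = 1.01×10^8 km: μ = v²r = (36.2)² × 1.01×10^8 = 1.32354×10^11 km³/s².
In km: r₁ = 0.677 × 1.496×10^8 = 1.012792×10^8 km; r₂ = 3.51 × 1.496×10^8 = 5.25096×10^8 km.
Transfer-ellipse semi-major axis a_t = (r₁ + r₂)/2 = (1.012792×10^8 + 5.25096×10^8)/2 = 3.131876×10^8 km.
Circular speed at r = 5.25096×10^8 km: v_c = √(μ/r) = 15.876 km/s.
Vis-viva on the transfer ellipse at r = 5.25096×10^8 km gives v_t = √[μ(2/r − 1/a_t)] = 9.0283 km/s.
Δv₂ = |v_t − v_c| = |9.0283 − 15.876| = 6.848 km/s.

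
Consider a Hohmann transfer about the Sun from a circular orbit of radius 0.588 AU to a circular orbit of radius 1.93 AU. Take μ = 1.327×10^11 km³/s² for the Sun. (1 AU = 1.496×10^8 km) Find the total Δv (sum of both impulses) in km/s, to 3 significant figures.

Δv = 16.0 km/s

In km: r₁ = 0.588 × 1.496×10^8 = 8.79648×10^7 km; r₂ = 1.93 × 1.496×10^8 = 2.88728×10^8 km.
The Hohmann ellipse has a_t = (r₁ + r₂)/2 = 1.883464×10^8 km.
Circular speed at r₁: v₁ = √(μ/r₁) = √(1.327×10^11/8.79648×10^7) = 38.840 km/s.
Transfer-orbit speed at r₁ (vis-viva): v_p = √[μ(2/r₁ − 1/a_t)] = 48.089 km/s.
First burn Δv₁ = |v_p − v₁| = 9.249 km/s.
At r₂, v₂ = √(μ/r₂) = 21.438 km/s.
Transfer-orbit speed at r₂: v_a = √[μ(2/r₂ − 1/a_t)] = 14.651 km/s.
Second burn Δv₂ = |v₂ − v_a| = 6.787 km/s.
Total Δv = Δv₁ + Δv₂ = 16.04 km/s.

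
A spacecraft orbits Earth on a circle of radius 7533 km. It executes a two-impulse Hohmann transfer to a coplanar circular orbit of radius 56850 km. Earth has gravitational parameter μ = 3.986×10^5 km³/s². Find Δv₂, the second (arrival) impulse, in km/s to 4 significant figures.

Transfer-ellipse semi-major axis a_t = (r₁ + r₂)/2 = (7533 + 56850)/2 = 32191.5 km.
On the circular orbit at r = 56850 km, v_c = √(μ/r) = 2.648 km/s.
Transfer-orbit speed at the same r (vis-viva, a = a_t): v_t = √[μ(2/r − 1/a_t)] = 1.281 km/s.
Δv₂ = |v_t − v_c| = |1.281 − 2.648| = 1.367 km/s.

Δv₂ = 1.367 km/s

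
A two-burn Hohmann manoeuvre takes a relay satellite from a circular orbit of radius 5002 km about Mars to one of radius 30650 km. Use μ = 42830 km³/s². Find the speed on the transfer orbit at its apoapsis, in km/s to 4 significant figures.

v = 0.6262 km/s

Transfer-ellipse semi-major axis a_t = (r₁ + r₂)/2 = (5002 + 30650)/2 = 17826 km.
At apoapsis, r = 30650 km.
Vis-viva: v = √[μ(2/r − 1/a_t)] = √[42830 × (2/30650 − 1/17826)] = 0.6262 km/s.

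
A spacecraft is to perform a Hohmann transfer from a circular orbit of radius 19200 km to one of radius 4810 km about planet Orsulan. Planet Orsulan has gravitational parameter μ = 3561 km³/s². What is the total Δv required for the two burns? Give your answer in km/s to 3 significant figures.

The Hohmann ellipse has a_t = (r₁ + r₂)/2 = 12005 km.
Circular speed at r₁: v₁ = √(μ/r₁) = √(3561/19200) = 0.4307 km/s.
Transfer-orbit speed at r₁ (vis-viva): v_a = √[μ(2/r₁ − 1/a_t)] = 0.2726 km/s.
First burn Δv₁ = |v_a − v₁| = 0.1581 km/s.
Circular speed at r₂: v₂ = √(μ/r₂) = 0.86043 km/s.
Transfer-orbit speed at r₂: v_p = √[μ(2/r₂ − 1/a_t)] = 1.0881 km/s.
Second burn Δv₂ = |v₂ − v_p| = 0.2277 km/s.
Total Δv = Δv₁ + Δv₂ = 0.3858 km/s.

Δv = 0.386 km/s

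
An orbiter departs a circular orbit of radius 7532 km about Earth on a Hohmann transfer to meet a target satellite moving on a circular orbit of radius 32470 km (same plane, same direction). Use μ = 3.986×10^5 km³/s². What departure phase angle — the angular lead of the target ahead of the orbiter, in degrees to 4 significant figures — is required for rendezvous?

φ = 92.98°

Semi-major axis of the transfer orbit: a_t = (7532 + 32470)/2 = 20001 km.
Transfer time t = π√(a_t³/μ) = 14075 s.
Target angular speed ω₂ = √(μ/r₂³) = 1.0791×10^-4 rad/s.
Angle swept by the target during transfer: ω₂·t = 1.5188 rad = 87.02°.
The orbiter traverses 180° on the transfer ellipse, so the target must lead by 180° − 87.02° = 92.98°.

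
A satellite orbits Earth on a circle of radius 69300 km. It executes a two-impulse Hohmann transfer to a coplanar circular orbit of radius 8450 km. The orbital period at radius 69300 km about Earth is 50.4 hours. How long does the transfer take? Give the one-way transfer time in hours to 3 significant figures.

t = 10.6 hours

From Kepler's third law T² = 4π²r³/μ at r = 69300 km, T = 50.4 hours = 50.4 × 3600 s = 1.8144×10^5 s: μ = 4π²r³/T² = 3.99111×10^5 km³/s².
The Hohmann ellipse has a_t = (r₁ + r₂)/2 = 38875 km.
Transfer time t = π√(a_t³/μ) = π√((38875)³ / 3.99111×10^5) = 38120 s.
Converting: 38120 s ÷ 3600 s/hour = 10.6 hours.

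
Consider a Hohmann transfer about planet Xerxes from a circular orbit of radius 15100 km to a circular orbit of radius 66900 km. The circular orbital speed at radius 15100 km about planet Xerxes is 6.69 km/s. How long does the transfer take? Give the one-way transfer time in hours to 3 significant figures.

t = 8.81 hours

From the circular-orbit relation v² = μ/r at r = 15100 km: μ = v²r = (6.69)² × 15100 = 6.75817×10^5 km³/s².
Transfer-ellipse semi-major axis a_t = (r₁ + r₂)/2 = (15100 + 66900)/2 = 41000 km.
Transfer time t = π√(a_t³/μ) = π√((41000)³ / 6.75817×10^5) = 31730 s.
Converting: 31730 s ÷ 3600 s/hour = 8.81 hours.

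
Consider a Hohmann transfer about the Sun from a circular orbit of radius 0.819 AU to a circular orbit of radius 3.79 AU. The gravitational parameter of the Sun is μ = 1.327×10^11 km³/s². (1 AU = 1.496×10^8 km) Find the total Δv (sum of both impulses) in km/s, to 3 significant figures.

Δv = 15.5 km/s

In km: r₁ = 0.819 × 1.496×10^8 = 1.225224×10^8 km; r₂ = 3.79 × 1.496×10^8 = 5.66984×10^8 km.
The Hohmann ellipse has a_t = (r₁ + r₂)/2 = 3.447532×10^8 km.
Circular speed at r₁: v₁ = √(μ/r₁) = √(1.327×10^11/1.225224×10^8) = 32.910 km/s.
Transfer-orbit speed at r₁ (vis-viva equation): v_p = √[μ(2/r₁ − 1/a_t)] = 42.205 km/s.
First burn Δv₁ = |v_p − v₁| = 9.295 km/s.
Circular speed at r₂: v₂ = √(μ/r₂) = 15.2985 km/s.
Transfer-orbit speed at r₂: v_a = √[μ(2/r₂ − 1/a_t)] = 9.12019 km/s.
Second burn Δv₂ = |v₂ − v_a| = 6.178 km/s.
Total Δv = Δv₁ + Δv₂ = 15.47 km/s.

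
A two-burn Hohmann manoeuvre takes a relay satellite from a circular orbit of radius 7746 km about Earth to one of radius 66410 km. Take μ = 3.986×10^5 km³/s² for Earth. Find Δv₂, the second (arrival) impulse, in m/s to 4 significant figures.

Δv₂ = 1330 m/s

Transfer-ellipse semi-major axis a_t = (r₁ + r₂)/2 = (7746 + 66410)/2 = 37078 km.
On the circular orbit at r = 66410 km, v_c = √(μ/r) = 2.450 km/s.
Vis-viva on the transfer ellipse at r = 66410 km gives v_t = √[μ(2/r − 1/a_t)] = 1.120 km/s.
Δv₂ = |v_t − v_c| = |1.120 − 2.450| = 1.330 km/s.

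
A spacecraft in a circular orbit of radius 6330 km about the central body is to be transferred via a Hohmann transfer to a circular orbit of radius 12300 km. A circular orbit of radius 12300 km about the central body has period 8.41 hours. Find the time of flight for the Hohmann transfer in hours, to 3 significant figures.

t = 2.77 hours

From Kepler's third law T² = 4π²r³/μ at r = 12300 km, T = 8.41 hours = 8.41 × 3600 s = 30276 s: μ = 4π²r³/T² = 80145.3 km³/s².
Semi-major axis of the transfer orbit: a_t = (6330 + 12300)/2 = 9315 km.
By Kepler's third law the transfer-orbit period is T = 2π√(a_t³/μ), so t = T/2 = 9977 s.
Converting: 9977 s ÷ 3600 s/hour = 2.77 hours.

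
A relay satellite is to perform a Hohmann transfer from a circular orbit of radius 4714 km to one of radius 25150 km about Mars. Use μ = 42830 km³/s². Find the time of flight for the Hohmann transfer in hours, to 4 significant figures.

The Hohmann ellipse has a_t = (r₁ + r₂)/2 = 14932 km.
Transfer time t = π√(a_t³/μ) = π√((14932)³ / 42830) = 27700 s.
Converting: 27700 s ÷ 3600 s/hour = 7.694 hours.

t = 7.694 hours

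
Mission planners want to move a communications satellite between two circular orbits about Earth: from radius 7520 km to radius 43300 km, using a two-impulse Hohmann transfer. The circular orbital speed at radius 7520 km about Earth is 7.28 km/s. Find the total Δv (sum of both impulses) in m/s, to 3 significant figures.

From the circular-orbit relation v² = μ/r at r = 7520 km: μ = v²r = (7.28)² × 7520 = 3.98548×10^5 km³/s².
Semi-major axis of the transfer orbit: a_t = (7520 + 43300)/2 = 25410 km.
At r₁ the circular-orbit speed is v₁ = √(μ/r₁) = 7.2800 km/s.
Transfer-orbit speed at r₁ (vis-viva equation): v_p = √[μ(2/r₁ − 1/a_t)] = 9.5033 km/s.
First burn Δv₁ = |v_p − v₁| = 2.2233 km/s.
Circular speed at r₂: v₂ = √(μ/r₂) = 3.0339 km/s.
Transfer-orbit speed at r₂: v_a = √[μ(2/r₂ − 1/a_t)] = 1.6505 km/s.
Second burn Δv₂ = |v₂ − v_a| = 1.3834 km/s.
Δv = Δv₁ + Δv₂ = 2.2233 + 1.3834 = 3.607 km/s.

Δv = 3610 m/s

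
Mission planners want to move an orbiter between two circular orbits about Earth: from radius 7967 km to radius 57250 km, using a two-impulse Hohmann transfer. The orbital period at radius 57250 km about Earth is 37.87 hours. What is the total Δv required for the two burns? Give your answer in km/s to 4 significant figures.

Δv = 3.633 km/s

From Kepler's third law T² = 4π²r³/μ at r = 57250 km, T = 37.87 hours = 37.87 × 3600 s = 1.36332×10^5 s: μ = 4π²r³/T² = 3.98557×10^5 km³/s².
Transfer-ellipse semi-major axis a_t = (r₁ + r₂)/2 = (7967 + 57250)/2 = 32608.5 km.
At r₁ the circular-orbit speed is v₁ = √(μ/r₁) = 7.073 km/s.
On the transfer ellipse at r₁, vis-viva gives v_p = √[μ(2/r₁ − 1/a_t)] = 9.372 km/s.
First burn Δv₁ = |v_p − v₁| = 2.299 km/s.
Circular speed at r₂: v₂ = √(μ/r₂) = 2.6385 km/s.
Transfer-orbit speed at r₂: v_a = √[μ(2/r₂ − 1/a_t)] = 1.3042 km/s.
Second burn Δv₂ = |v₂ − v_a| = 1.334 km/s.
Total Δv = Δv₁ + Δv₂ = 3.633 km/s.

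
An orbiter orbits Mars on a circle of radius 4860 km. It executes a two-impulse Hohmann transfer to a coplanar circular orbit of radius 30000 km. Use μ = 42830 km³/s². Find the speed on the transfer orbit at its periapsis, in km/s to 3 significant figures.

v = 3.89 km/s

The Hohmann ellipse has a_t = (r₁ + r₂)/2 = 17430 km.
The periapsis of the transfer ellipse is at r = 4860 km.
Vis-viva: v = √[μ(2/r − 1/a_t)] = √[42830 × (2/4860 − 1/17430)] = 3.895 km/s.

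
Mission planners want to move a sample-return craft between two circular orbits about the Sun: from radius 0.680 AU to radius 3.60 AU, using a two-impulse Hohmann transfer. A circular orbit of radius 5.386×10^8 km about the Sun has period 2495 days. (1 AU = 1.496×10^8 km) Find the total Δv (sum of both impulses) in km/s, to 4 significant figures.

Δv = 17.58 km/s

From Kepler's third law T² = 4π²r³/μ at r = 5.386×10^8 km, T = 2495 days = 2495 × 86400 s = 2.15568×10^8 s: μ = 4π²r³/T² = 1.32736×10^11 km³/s².
In km: r₁ = 0.680 × 1.496×10^8 = 1.01728×10^8 km; r₂ = 3.60 × 1.496×10^8 = 5.3856×10^8 km.
The Hohmann ellipse has a_t = (r₁ + r₂)/2 = 3.20144×10^8 km.
Circular speed at r₁: v₁ = √(μ/r₁) = √(1.32736×10^11/1.01728×10^8) = 36.12 km/s.
Transfer-orbit speed at r₁ (v² = μ(2/r − 1/a)): v_p = √[μ(2/r₁ − 1/a_t)] = 46.85 km/s.
First burn Δv₁ = |v_p − v₁| = 10.73 km/s.
Circular speed at r₂: v₂ = √(μ/r₂) = 15.70 km/s.
Transfer-orbit speed at r₂: v_a = √[μ(2/r₂ − 1/a_t)] = 8.850 km/s.
Second burn Δv₂ = |v₂ − v_a| = 6.850 km/s.
Total Δv = Δv₁ + Δv₂ = 17.58 km/s.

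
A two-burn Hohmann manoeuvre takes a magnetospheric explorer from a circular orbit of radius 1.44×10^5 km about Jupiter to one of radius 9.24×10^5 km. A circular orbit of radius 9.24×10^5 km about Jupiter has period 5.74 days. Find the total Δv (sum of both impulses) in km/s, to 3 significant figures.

From Kepler's third law T² = 4π²r³/μ at r = 9.24×10^5 km, T = 5.74 days = 5.74 × 86400 s = 4.95936×10^5 s: μ = 4π²r³/T² = 1.26626×10^8 km³/s².
The Hohmann ellipse has a_t = (r₁ + r₂)/2 = 5.340×10^5 km.
At r₁ the circular-orbit speed is v₁ = √(μ/r₁) = 29.654 km/s.
Transfer-orbit speed at r₁ (vis-viva): v_p = √[μ(2/r₁ − 1/a_t)] = 39.007 km/s.
First burn Δv₁ = |v_p − v₁| = 9.353 km/s.
Circular speed at r₂: v₂ = √(μ/r₂) = 11.706 km/s.
Transfer-orbit speed at r₂: v_a = √[μ(2/r₂ − 1/a_t)] = 6.0791 km/s.
Second burn Δv₂ = |v₂ − v_a| = 5.627 km/s.
Δv = Δv₁ + Δv₂ = 9.353 + 5.627 = 14.98 km/s.

Δv = 15.0 km/s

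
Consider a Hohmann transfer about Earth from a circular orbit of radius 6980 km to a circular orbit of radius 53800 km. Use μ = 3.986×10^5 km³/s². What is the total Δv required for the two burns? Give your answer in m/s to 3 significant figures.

Δv = 3920 m/s

The Hohmann ellipse has a_t = (r₁ + r₂)/2 = 30390 km.
Circular speed at r₁: v₁ = √(μ/r₁) = √(3.986×10^5/6980) = 7.5569 km/s.
Transfer-orbit speed at r₁ (vis-viva equation): v_p = √[μ(2/r₁ − 1/a_t)] = 10.055 km/s.
First burn Δv₁ = |v_p − v₁| = 2.498 km/s.
Circular speed at r₂: v₂ = √(μ/r₂) = 2.7219 km/s.
Transfer-orbit speed at r₂: v_a = √[μ(2/r₂ − 1/a_t)] = 1.3045 km/s.
Second burn Δv₂ = |v₂ − v_a| = 1.417 km/s.
Total Δv = Δv₁ + Δv₂ = 3.915 km/s.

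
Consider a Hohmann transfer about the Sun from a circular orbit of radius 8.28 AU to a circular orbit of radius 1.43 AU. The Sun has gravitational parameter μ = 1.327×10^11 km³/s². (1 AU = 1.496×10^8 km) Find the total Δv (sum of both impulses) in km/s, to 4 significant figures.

Δv = 12.35 km/s

In km: r₁ = 8.28 × 1.496×10^8 = 1.238688×10^9 km; r₂ = 1.43 × 1.496×10^8 = 2.13928×10^8 km.
Semi-major axis of the transfer orbit: a_t = (1.238688×10^9 + 2.13928×10^8)/2 = 7.26308×10^8 km.
At r₁ the circular-orbit speed is v₁ = √(μ/r₁) = 10.35 km/s.
Transfer-orbit speed at r₁ (vis-viva): v_a = √[μ(2/r₁ − 1/a_t)] = 5.617 km/s.
First burn Δv₁ = |v_a − v₁| = 4.733 km/s.
Circular speed at r₂: v₂ = √(μ/r₂) = 24.91 km/s.
Transfer-orbit speed at r₂: v_p = √[μ(2/r₂ − 1/a_t)] = 32.53 km/s.
Second burn Δv₂ = |v₂ − v_p| = 7.620 km/s.
Δv = Δv₁ + Δv₂ = 4.733 + 7.620 = 12.35 km/s.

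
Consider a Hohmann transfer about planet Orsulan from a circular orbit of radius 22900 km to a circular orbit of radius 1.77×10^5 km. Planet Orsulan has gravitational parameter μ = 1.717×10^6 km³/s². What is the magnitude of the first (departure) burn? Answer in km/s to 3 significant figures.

Transfer-ellipse semi-major axis a_t = (r₁ + r₂)/2 = (22900 + 1.770×10^5)/2 = 99950 km.
On the circular orbit at r = 22900 km, v_c = √(μ/r) = 8.6590 km/s.
Vis-viva on the transfer ellipse at r = 22900 km gives v_t = √[μ(2/r − 1/a_t)] = 11.523 km/s.
Δv₁ = |v_t − v_c| = |11.523 − 8.6590| = 2.864 km/s.

Δv₁ = 2.86 km/s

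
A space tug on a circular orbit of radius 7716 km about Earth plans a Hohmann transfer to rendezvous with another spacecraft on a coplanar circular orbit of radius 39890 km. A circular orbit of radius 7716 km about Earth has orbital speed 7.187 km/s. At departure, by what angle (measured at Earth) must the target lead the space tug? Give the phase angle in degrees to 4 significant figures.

φ = 97.03°

From the circular-orbit relation v² = μ/r at r = 7716 km: μ = v²r = (7.187)² × 7716 = 3.98554×10^5 km³/s².
Transfer-ellipse semi-major axis a_t = (r₁ + r₂)/2 = (7716 + 39890)/2 = 23803 km.
Transfer time t = π√(a_t³/μ) = 18275 s.
The target's mean motion on its circular orbit is ω₂ = √(μ/r₂³) = 7.9241×10^-5 rad/s.
Angle swept by the target during transfer: ω₂·t = 1.4481 rad = 82.97°.
Arrival is 180° from departure on the ellipse, so φ = 180° − 82.97° = 97.03°.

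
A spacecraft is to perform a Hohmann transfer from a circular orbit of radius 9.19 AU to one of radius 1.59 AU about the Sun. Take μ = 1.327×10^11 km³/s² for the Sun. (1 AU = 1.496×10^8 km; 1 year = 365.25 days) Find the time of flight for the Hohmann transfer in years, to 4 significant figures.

In km: r₁ = 9.19 × 1.496×10^8 = 1.374824×10^9 km; r₂ = 1.59 × 1.496×10^8 = 2.37864×10^8 km.
Transfer-ellipse semi-major axis a_t = (r₁ + r₂)/2 = (1.374824×10^9 + 2.37864×10^8)/2 = 8.06344×10^8 km.
Half the transfer-orbit period gives t = π√(a_t³/μ) = 1.9747×10^8 s.
Converting: 1.9747×10^8 s ÷ 3.15576×10^7 s/year (365.25 × 86400) = 6.257 years.

t = 6.257 years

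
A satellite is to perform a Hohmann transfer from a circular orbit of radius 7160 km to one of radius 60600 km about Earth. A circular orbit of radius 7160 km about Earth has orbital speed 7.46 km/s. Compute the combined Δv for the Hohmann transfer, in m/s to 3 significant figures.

From the circular-orbit relation v² = μ/r at r = 7160 km: μ = v²r = (7.46)² × 7160 = 3.98465×10^5 km³/s².
Semi-major axis of the transfer orbit: a_t = (7160 + 60600)/2 = 33880 km.
At r₁ the circular-orbit speed is v₁ = √(μ/r₁) = 7.46000 km/s.
On the transfer ellipse at r₁, vis-viva gives v_p = √[μ(2/r₁ − 1/a_t)] = 9.97708 km/s.
First burn Δv₁ = |v_p − v₁| = 2.51708 km/s.
Circular speed at r₂: v₂ = √(μ/r₂) = 2.56424 km/s.
Transfer-orbit speed at r₂: v_a = √[μ(2/r₂ − 1/a_t)] = 1.17881 km/s.
Second burn Δv₂ = |v₂ − v_a| = 1.38543 km/s.
Δv = Δv₁ + Δv₂ = 2.51708 + 1.38543 = 3.903 km/s.

Δv = 3900 m/s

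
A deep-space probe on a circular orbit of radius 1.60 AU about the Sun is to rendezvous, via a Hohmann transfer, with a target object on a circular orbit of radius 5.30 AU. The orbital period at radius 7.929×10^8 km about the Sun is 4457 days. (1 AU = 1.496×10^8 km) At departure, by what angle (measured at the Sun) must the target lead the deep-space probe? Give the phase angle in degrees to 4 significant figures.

φ = 85.47°

From Kepler's third law T² = 4π²r³/μ at r = 7.929×10^8 km, T = 4457 days = 4457 × 86400 s = 3.850848×10^8 s: μ = 4π²r³/T² = 1.32710×10^11 km³/s².
In km: r₁ = 1.60 × 1.496×10^8 = 2.3936×10^8 km; r₂ = 5.30 × 1.496×10^8 = 7.9288×10^8 km.
Semi-major axis of the transfer orbit: a_t = (2.3936×10^8 + 7.9288×10^8)/2 = 5.1612×10^8 km.
The half-period of the transfer ellipse is t = π√(a_t³/μ) = 1.01117×10^8 s.
The target's mean motion on its circular orbit is ω₂ = √(μ/r₂³) = 1.63170×10^-8 rad/s.
Angle swept by the target during transfer: ω₂·t = 1.6499 rad = 94.53°.
The deep-space probe traverses 180° on the transfer ellipse, so the target must lead by 180° − 94.53° = 85.47°.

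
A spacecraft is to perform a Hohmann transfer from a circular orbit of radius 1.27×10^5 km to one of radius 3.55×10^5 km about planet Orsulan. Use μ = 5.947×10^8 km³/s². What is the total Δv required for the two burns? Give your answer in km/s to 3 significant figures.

Semi-major axis of the transfer orbit: a_t = (1.270×10^5 + 3.550×10^5)/2 = 2.410×10^5 km.
Circular speed at r₁: v₁ = √(μ/r₁) = √(5.947×10^8/1.270×10^5) = 68.43 km/s.
On the transfer ellipse at r₁, v² = μ(2/r − 1/a) gives v_p = √[μ(2/r₁ − 1/a_t)] = 83.05 km/s.
First burn Δv₁ = |v_p − v₁| = 14.62 km/s.
Circular speed at r₂: v₂ = √(μ/r₂) = 40.93 km/s.
Transfer-orbit speed at r₂: v_a = √[μ(2/r₂ − 1/a_t)] = 29.71 km/s.
Second burn Δv₂ = |v₂ − v_a| = 11.22 km/s.
Δv = Δv₁ + Δv₂ = 14.62 + 11.22 = 25.84 km/s.

Δv = 25.8 km/s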